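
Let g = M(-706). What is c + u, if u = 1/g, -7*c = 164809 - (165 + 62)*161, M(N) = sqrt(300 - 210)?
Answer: -128262/7 + sqrt(10)/30 ≈ -18323.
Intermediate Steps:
M(N) = 3*sqrt(10) (M(N) = sqrt(90) = 3*sqrt(10))
g = 3*sqrt(10) ≈ 9.4868
c = -128262/7 (c = -(164809 - (165 + 62)*161)/7 = -(164809 - 227*161)/7 = -(164809 - 1*36547)/7 = -(164809 - 36547)/7 = -1/7*128262 = -128262/7 ≈ -18323.)
u = sqrt(10)/30 (u = 1/(3*sqrt(10)) = sqrt(10)/30 ≈ 0.10541)
c + u = -128262/7 + sqrt(10)/30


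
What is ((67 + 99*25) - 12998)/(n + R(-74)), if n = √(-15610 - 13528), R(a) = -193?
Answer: 2018008/66387 + 10456*I*√29138/66387 ≈ 30.398 + 26.885*I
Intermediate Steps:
n = I*√29138 (n = √(-29138) = I*√29138 ≈ 170.7*I)
((67 + 99*25) - 12998)/(n + R(-74)) = ((67 + 99*25) - 12998)/(I*√29138 - 193) = ((67 + 2475) - 12998)/(-193 + I*√29138) = (2542 - 12998)/(-193 + I*√29138) = -10456/(-193 + I*√29138)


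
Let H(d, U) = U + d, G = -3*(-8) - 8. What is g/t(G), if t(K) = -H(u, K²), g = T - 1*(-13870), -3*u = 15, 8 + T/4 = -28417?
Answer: 99830/251 ≈ 397.73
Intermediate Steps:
T = -113700 (T = -32 + 4*(-28417) = -32 - 113668 = -113700)
u = -5 (u = -⅓*15 = -5)
g = -99830 (g = -113700 - 1*(-13870) = -113700 + 13870 = -99830)
G = 16 (G = 24 - 8 = 16)
t(K) = 5 - K² (t(K) = -(K² - 5) = -(-5 + K²) = 5 - K²)
g/t(G) = -99830/(5 - 1*16²) = -99830/(5 - 1*256) = -99830/(5 - 256) = -99830/(-251) = -99830*(-1/251) = 99830/251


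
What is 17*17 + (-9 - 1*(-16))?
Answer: 296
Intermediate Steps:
17*17 + (-9 - 1*(-16)) = 289 + (-9 + 16) = 289 + 7 = 296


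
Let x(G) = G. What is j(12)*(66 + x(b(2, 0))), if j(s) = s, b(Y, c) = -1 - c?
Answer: 780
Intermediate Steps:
j(12)*(66 + x(b(2, 0))) = 12*(66 + (-1 - 1*0)) = 12*(66 + (-1 + 0)) = 12*(66 - 1) = 12*65 = 780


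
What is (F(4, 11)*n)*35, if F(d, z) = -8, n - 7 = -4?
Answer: -840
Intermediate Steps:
n = 3 (n = 7 - 4 = 3)
(F(4, 11)*n)*35 = -8*3*35 = -24*35 = -840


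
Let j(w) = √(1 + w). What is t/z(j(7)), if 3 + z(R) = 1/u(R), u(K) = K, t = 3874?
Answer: -92976/71 - 7748*√2/71 ≈ -1463.8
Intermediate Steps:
z(R) = -3 + 1/R
t/z(j(7)) = 3874/(-3 + 1/(√(1 + 7))) = 3874/(-3 + 1/(√8)) = 3874/(-3 + 1/(2*√2)) = 3874/(-3 + √2/4)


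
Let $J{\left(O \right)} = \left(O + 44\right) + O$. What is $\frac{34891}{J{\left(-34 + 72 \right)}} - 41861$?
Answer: $- \frac{4988429}{120} \approx -41570.0$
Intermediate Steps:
$J{\left(O \right)} = 44 + 2 O$ ($J{\left(O \right)} = \left(44 + O\right) + O = 44 + 2 O$)
$\frac{34891}{J{\left(-34 + 72 \right)}} - 41861 = \frac{34891}{44 + 2 \left(-34 + 72\right)} - 41861 = \frac{34891}{44 + 2 \cdot 38} - 41861 = \frac{34891}{44 + 76} - 41861 = \frac{34891}{120} - 41861 = - \frac{4988429}{120}$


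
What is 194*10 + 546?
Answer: 2486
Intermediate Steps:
194*10 + 546 = 1940 + 546 = 2486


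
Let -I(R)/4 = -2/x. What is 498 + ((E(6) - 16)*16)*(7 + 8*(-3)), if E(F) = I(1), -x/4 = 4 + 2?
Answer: 14822/3 ≈ 4940.7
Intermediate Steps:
x = -24 (x = -4*(4 + 2) = -4*6 = -24)
I(R) = -1/3 (I(R) = -(-8)/(-24) = -(-8)*(-1)/24 = -4*1/12 = -1/3)
E(F) = -1/3
498 + ((E(6) - 16)*16)*(7 + 8*(-3)) = 498 + ((-1/3 - 16)*16)*(7 + 8*(-3)) = 498 + (-49/3*16)*(7 - 24) = 498 - 784/3*(-17) = 498 + 13328/3 = 14822/3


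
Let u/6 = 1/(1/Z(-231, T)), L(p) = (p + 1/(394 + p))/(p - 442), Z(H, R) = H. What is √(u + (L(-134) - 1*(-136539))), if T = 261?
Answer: √146181736415/1040 ≈ 367.63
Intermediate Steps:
L(p) = (p + 1/(394 + p))/(-442 + p)
u = -1386 (u = 6/(1/(-231)) = 6/(-1/231) = 6*(-231) = -1386)
√(u + (L(-134) - 1*(-136539))) = √(-1386 + ((1 + (-134)² + 394*(-134))/(-174148 + (-134)² - 48*(-134)) - 1*(-136539))) = √(-1386 + ((1 + 17956 - 52796)/(-174148 + 17956 + 6432) + 136539)) = √(-1386 + (-34839/(-149760) + 136539)) = √(-1386 + (-1/149760*(-34839) + 136539)) = √(-1386 + (3871/16640 + 136539)) = √(-1386 + 2272012831/16640) = √(2248949791/16640) = √146181736415/1040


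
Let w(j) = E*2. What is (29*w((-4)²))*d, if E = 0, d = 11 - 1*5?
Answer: 0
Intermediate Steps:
d = 6 (d = 11 - 5 = 6)
w(j) = 0 (w(j) = 0*2 = 0)
(29*w((-4)²))*d = (29*0)*6 = 0*6 = 0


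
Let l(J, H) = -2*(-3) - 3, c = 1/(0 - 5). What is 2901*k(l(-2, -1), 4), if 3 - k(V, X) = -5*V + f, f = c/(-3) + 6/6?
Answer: 245618/5 ≈ 49124.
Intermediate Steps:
c = -⅕ (c = 1/(-5) = -⅕ ≈ -0.20000)
f = 16/15 (f = -⅕/(-3) + 6/6 = -⅕*(-⅓) + 6*(⅙) = 1/15 + 1 = 16/15 ≈ 1.0667)
l(J, H) = 3 (l(J, H) = 6 - 3 = 3)
k(V, X) = 29/15 + 5*V (k(V, X) = 3 - (-5*V + 16/15) = 3 - (16/15 - 5*V) = 3 + (-16/15 + 5*V) = 29/15 + 5*V)
2901*k(l(-2, -1), 4) = 2901*(29/15 + 5*3) = 2901*(29/15 + 15) = 2901*(254/15) = 245618/5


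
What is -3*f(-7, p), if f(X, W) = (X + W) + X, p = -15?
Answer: 87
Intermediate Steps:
f(X, W) = W + 2*X (f(X, W) = (W + X) + X = W + 2*X)
-3*f(-7, p) = -3*(-15 + 2*(-7)) = -3*(-15 - 14) = -3*(-29) = 87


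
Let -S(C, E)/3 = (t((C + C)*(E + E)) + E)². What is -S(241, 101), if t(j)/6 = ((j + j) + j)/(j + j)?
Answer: 36300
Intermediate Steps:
t(j) = 9 (t(j) = 6*(((j + j) + j)/(j + j)) = 6*((2*j + j)/((2*j))) = 6*((3*j)*(1/(2*j))) = 6*(3/2) = 9)
S(C, E) = -3*(9 + E)²
-S(241, 101) = -(-3)*(9 + 101)² = -(-3)*110² = -(-3)*12100 = -1*(-36300) = 36300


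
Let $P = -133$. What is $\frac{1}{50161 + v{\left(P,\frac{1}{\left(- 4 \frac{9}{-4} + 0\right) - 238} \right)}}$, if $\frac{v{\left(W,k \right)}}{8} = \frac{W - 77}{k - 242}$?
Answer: $\frac{2639}{132393199} \approx 1.9933 \cdot 10^{-5}$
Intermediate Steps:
$v{\left(W,k \right)} = \frac{8 \left(-77 + W\right)}{-242 + k}$ ($v{\left(W,k \right)} = 8 \frac{W - 77}{k - 242} = 8 \frac{-77 + W}{-242 + k} = \frac{8 \left(-77 + W\right)}{-242 + k}$)
$\frac{1}{50161 + v{\left(P,\frac{1}{\left(- 4 \frac{9}{-4} + 0\right) - 238} \right)}} = \frac{1}{50161 + \frac{8 \left(-77 - 133\right)}{-242 + \frac{1}{\left(- 4 \frac{9}{-4} + 0\right) - 238}}} = \frac{1}{50161 + 8 \frac{1}{-242 + \frac{1}{\left(- 4 \cdot 9 \left(- \frac{1}{4}\right) + 0\right) - 238}} \left(-210\right)} = \frac{1}{50161 + 8 \frac{1}{-242 + \frac{1}{\left(\left(-4\right) \left(- \frac{9}{4}\right) + 0\right) - 238}} \left(-210\right)} = \frac{1}{50161 + 8 \frac{1}{-242 + \frac{1}{\left(9 + 0\right) - 238}} \left(-210\right)} = \frac{1}{50161 + 8 \frac{1}{-242 + \frac{1}{9 - 238}} \left(-210\right)} = \frac{1}{50161 + 8 \frac{1}{-242 + \frac{1}{-229}} \left(-210\right)} = \frac{1}{50161 + 8 \frac{1}{-242 - \frac{1}{229}} \left(-210\right)} = \frac{1}{50161 + 8 \frac{1}{- \frac{55419}{229}} \left(-210\right)} = \frac{1}{50161 + 8 \left(- \frac{229}{55419}\right) \left(-210\right)} = \frac{1}{50161 + \frac{18320}{2639}} = \frac{1}{\frac{132393199}{2639}} = \frac{2639}{132393199}$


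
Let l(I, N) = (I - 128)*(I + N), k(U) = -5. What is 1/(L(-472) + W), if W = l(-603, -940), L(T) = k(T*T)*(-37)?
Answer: 1/1128118 ≈ 8.8643e-7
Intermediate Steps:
L(T) = 185 (L(T) = -5*(-37) = 185)
l(I, N) = (-128 + I)*(I + N)
W = 1127933 (W = (-603)² - 128*(-603) - 128*(-940) - 603*(-940) = 363609 + 77184 + 120320 + 566820 = 1127933)
1/(L(-472) + W) = 1/(185 + 1127933) = 1/1128118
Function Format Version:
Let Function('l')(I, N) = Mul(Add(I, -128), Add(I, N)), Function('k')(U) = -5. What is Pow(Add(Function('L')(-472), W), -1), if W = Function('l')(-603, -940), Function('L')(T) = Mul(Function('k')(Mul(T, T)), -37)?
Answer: Rational(1, 1128118) ≈ 8.8643e-7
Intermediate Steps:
Function('L')(T) = 185 (Function('L')(T) = Mul(-5, -37) = 185)
Function('l')(I, N) = Mul(Add(-128, I), Add(I, N))
W = 1127933 (W = Add(Pow(-603, 2), Mul(-128, -603), Mul(-128, -940), Mul(-603, -940)) = Add(363609, 77184, 120320, 566820) = 1127933)
Pow(Add(Function('L')(-472), W), -1) = Pow(Add(185, 1127933), -1) = Pow(1128118, -1) = Rational(1, 1128118)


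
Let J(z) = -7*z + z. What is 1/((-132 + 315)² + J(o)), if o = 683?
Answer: 1/29391 ≈ 3.4024e-5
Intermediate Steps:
J(z) = -6*z
1/((-132 + 315)² + J(o)) = 1/((-132 + 315)² - 6*683) = 1/(183² - 4098) = 1/(33489 - 4098) = 1/29391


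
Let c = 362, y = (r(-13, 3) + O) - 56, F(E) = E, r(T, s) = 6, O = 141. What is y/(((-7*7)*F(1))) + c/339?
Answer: -1873/2373 ≈ -0.78930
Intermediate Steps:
y = 91 (y = (6 + 141) - 56 = 147 - 56 = 91)
y/(((-7*7)*F(1))) + c/339 = 91/((-7*7*1)) + 362/339 = 91/((-49*1)) + 362*(1/339) = 91/(-49) + 362/339 = 91*(-1/49) + 362/339 = -13/7 + 362/339 = -1873/2373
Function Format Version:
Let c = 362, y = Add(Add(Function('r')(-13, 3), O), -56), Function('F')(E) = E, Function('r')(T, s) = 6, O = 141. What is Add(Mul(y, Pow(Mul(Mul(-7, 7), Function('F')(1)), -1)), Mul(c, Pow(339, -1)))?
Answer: Rational(-1873, 2373) ≈ -0.78930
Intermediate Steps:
y = 91 (y = Add(Add(6, 141), -56) = Add(147, -56) = 91)
Add(Mul(y, Pow(Mul(Mul(-7, 7), Function('F')(1)), -1)), Mul(c, Pow(339, -1))) = Add(Mul(91, Pow(Mul(Mul(-7, 7), 1), -1)), Mul(362, Pow(339, -1))) = Add(Mul(91, Pow(Mul(-49, 1), -1)), Mul(362, Rational(1, 339))) = Add(Mul(91, Pow(-49, -1)), Rational(362, 339)) = Add(Mul(91, Rational(-1, 49)), Rational(362, 339)) = Add(Rational(-13, 7), Rational(362, 339)) = Rational(-1873, 2373)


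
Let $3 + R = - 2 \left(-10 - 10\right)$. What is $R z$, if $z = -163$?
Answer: $-6031$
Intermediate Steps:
$R = 37$ ($R = -3 - 2 \left(-10 - 10\right) = -3 - -40 = -3 + 40 = 37$)
$R z = 37 \left(-163\right) = -6031$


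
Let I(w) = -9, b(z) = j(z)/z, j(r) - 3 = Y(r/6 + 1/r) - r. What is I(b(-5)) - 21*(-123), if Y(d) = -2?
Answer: 2574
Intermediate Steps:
j(r) = 1 - r (j(r) = 3 + (-2 - r) = 1 - r)
b(z) = (1 - z)/z
I(b(-5)) - 21*(-123) = -9 - 21*(-123) = -9 + 2583 = 2574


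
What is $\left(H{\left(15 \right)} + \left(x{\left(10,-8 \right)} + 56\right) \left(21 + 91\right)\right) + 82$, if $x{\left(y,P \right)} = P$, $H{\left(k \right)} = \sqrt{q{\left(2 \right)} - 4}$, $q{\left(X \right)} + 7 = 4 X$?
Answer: $5458 + i \sqrt{3} \approx 5458.0 + 1.732 i$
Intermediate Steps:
$q{\left(X \right)} = -7 + 4 X$
$H{\left(k \right)} = i \sqrt{3}$ ($H{\left(k \right)} = \sqrt{\left(-7 + 4 \cdot 2\right) - 4} = \sqrt{\left(-7 + 8\right) - 4} = \sqrt{1 - 4} = \sqrt{-3} = i \sqrt{3}$)
$\left(H{\left(15 \right)} + \left(x{\left(10,-8 \right)} + 56\right) \left(21 + 91\right)\right) + 82 = \left(i \sqrt{3} + \left(-8 + 56\right) \left(21 + 91\right)\right) + 82 = \left(i \sqrt{3} + 48 \cdot 112\right) + 82 = \left(i \sqrt{3} + 5376\right) + 82 = \left(5376 + i \sqrt{3}\right) + 82 = 5458 + i \sqrt{3}$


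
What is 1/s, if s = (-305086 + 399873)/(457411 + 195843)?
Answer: 93322/13541 ≈ 6.8918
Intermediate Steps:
s = 13541/93322 (s = 94787/653254 = 94787*(1/653254) = 13541/93322 ≈ 0.14510)
1/s = 1/(13541/93322) = 93322/13541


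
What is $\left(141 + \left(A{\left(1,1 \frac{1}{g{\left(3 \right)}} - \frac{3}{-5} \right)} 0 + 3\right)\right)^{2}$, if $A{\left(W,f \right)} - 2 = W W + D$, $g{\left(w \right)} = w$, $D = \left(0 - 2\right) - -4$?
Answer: $20736$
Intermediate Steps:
$D = 2$ ($D = \left(0 - 2\right) + 4 = -2 + 4 = 2$)
$A{\left(W,f \right)} = 4 + W^{2}$ ($A{\left(W,f \right)} = 2 + \left(W W + 2\right) = 2 + \left(W^{2} + 2\right) = 2 + \left(2 + W^{2}\right) = 4 + W^{2}$)
$\left(141 + \left(A{\left(1,1 \frac{1}{g{\left(3 \right)}} - \frac{3}{-5} \right)} 0 + 3\right)\right)^{2} = \left(141 + \left(\left(4 + 1^{2}\right) 0 + 3\right)\right)^{2} = \left(141 + \left(\left(4 + 1\right) 0 + 3\right)\right)^{2} = \left(141 + \left(5 \cdot 0 + 3\right)\right)^{2} = \left(141 + \left(0 + 3\right)\right)^{2} = \left(141 + 3\right)^{2} = 144^{2} = 20736$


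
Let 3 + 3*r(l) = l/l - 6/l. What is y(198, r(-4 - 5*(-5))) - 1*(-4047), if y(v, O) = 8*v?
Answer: 5631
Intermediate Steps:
r(l) = -2/3 - 2/l (r(l) = -1 + (l/l - 6/l)/3 = -1 + (1 - 6/l)/3 = -1 + (1/3 - 2/l) = -2/3 - 2/l)
y(198, r(-4 - 5*(-5))) - 1*(-4047) = 8*198 - 1*(-4047) = 1584 + 4047 = 5631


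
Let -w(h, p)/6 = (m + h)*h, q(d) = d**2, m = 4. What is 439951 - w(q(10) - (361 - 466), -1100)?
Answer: 697021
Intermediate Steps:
w(h, p) = -6*h*(4 + h) (w(h, p) = -6*(4 + h)*h = -6*h*(4 + h))
439951 - w(q(10) - (361 - 466), -1100) = 439951 - (-6)*(10**2 - (361 - 466))*(4 + (10**2 - (361 - 466))) = 439951 - (-6)*(100 - 1*(-105))*(4 + (100 - 1*(-105))) = 439951 - (-6)*(100 + 105)*(4 + (100 + 105)) = 439951 - (-6)*205*(4 + 205) = 439951 - (-6)*205*209 = 439951 - 1*(-257070) = 439951 + 257070 = 697021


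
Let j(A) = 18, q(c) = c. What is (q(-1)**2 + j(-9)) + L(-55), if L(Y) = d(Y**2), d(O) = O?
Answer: 3044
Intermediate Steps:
L(Y) = Y**2
(q(-1)**2 + j(-9)) + L(-55) = ((-1)**2 + 18) + (-55)**2 = (1 + 18) + 3025 = 19 + 3025 = 3044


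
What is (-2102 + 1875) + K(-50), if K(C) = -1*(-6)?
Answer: -221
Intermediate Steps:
K(C) = 6
(-2102 + 1875) + K(-50) = (-2102 + 1875) + 6 = -227 + 6 = -221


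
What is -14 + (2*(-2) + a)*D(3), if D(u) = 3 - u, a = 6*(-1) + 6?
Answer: -14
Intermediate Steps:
a = 0 (a = -6 + 6 = 0)
-14 + (2*(-2) + a)*D(3) = -14 + (2*(-2) + 0)*(3 - 1*3) = -14 + (-4 + 0)*(3 - 3) = -14 - 4*0 = -14 + 0 = -14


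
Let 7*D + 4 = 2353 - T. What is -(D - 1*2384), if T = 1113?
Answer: 15452/7 ≈ 2207.4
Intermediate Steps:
D = 1236/7 (D = -4/7 + (2353 - 1*1113)/7 = -4/7 + (2353 - 1113)/7 = -4/7 + (1/7)*1240 = -4/7 + 1240/7 = 1236/7 ≈ 176.57)
-(D - 1*2384) = -(1236/7 - 1*2384) = -(1236/7 - 2384) = -1*(-15452/7) = 15452/7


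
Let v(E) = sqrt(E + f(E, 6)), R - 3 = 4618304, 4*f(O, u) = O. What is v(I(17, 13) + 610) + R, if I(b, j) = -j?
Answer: 4618307 + sqrt(2985)/2 ≈ 4.6183e+6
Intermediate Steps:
f(O, u) = O/4
R = 4618307 (R = 3 + 4618304 = 4618307)
v(E) = sqrt(5)*sqrt(E)/2 (v(E) = sqrt(E + E/4) = sqrt(5*E/4) = sqrt(5)*sqrt(E)/2)
v(I(17, 13) + 610) + R = sqrt(5)*sqrt(-1*13 + 610)/2 + 4618307 = sqrt(5)*sqrt(-13 + 610)/2 + 4618307 = sqrt(5)*sqrt(597)/2 + 4618307 = sqrt(2985)/2 + 4618307 = 4618307 + sqrt(2985)/2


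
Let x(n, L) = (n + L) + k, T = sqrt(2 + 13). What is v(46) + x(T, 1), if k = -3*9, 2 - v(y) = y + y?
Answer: -116 + sqrt(15) ≈ -112.13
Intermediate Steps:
v(y) = 2 - 2*y (v(y) = 2 - (y + y) = 2 - 2*y)
k = -27
T = sqrt(15) ≈ 3.8730
x(n, L) = -27 + L + n (x(n, L) = (n + L) - 27 = (L + n) - 27 = -27 + L + n)
v(46) + x(T, 1) = (2 - 2*46) + (-27 + 1 + sqrt(15)) = (2 - 92) + (-26 + sqrt(15)) = -90 + (-26 + sqrt(15)) = -116 + sqrt(15)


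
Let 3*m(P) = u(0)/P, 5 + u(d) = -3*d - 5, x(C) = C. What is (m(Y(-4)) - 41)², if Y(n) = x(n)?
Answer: 58081/36 ≈ 1613.4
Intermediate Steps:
Y(n) = n
u(d) = -10 - 3*d (u(d) = -5 + (-3*d - 5) = -5 + (-5 - 3*d) = -10 - 3*d)
m(P) = -10/(3*P) (m(P) = ((-10 - 3*0)/P)/3 = ((-10 + 0)/P)/3 = (-10/P)/3 = -10/(3*P))
(m(Y(-4)) - 41)² = (-10/3/(-4) - 41)² = (-10/3*(-¼) - 41)² = (⅚ - 41)² = (-241/6)² = 58081/36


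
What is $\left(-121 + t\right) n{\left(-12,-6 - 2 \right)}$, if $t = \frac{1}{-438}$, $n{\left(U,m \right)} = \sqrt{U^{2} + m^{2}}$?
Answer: $- \frac{105998 \sqrt{13}}{219} \approx -1745.1$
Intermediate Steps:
$t = - \frac{1}{438} \approx -0.0022831$
$\left(-121 + t\right) n{\left(-12,-6 - 2 \right)} = \left(-121 - \frac{1}{438}\right) \sqrt{\left(-12\right)^{2} + \left(-6 - 2\right)^{2}} = - \frac{52999 \sqrt{144 + \left(-8\right)^{2}}}{438} = - \frac{52999 \sqrt{144 + 64}}{438} = - \frac{52999 \sqrt{208}}{438} = - \frac{52999 \cdot 4 \sqrt{13}}{438} = - \frac{105998 \sqrt{13}}{219}$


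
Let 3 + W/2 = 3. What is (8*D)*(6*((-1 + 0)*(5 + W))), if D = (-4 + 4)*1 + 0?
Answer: 0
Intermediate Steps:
W = 0 (W = -6 + 2*3 = -6 + 6 = 0)
D = 0 (D = 0*1 + 0 = 0 + 0 = 0)
(8*D)*(6*((-1 + 0)*(5 + W))) = (8*0)*(6*((-1 + 0)*(5 + 0))) = 0*(6*(-1*5)) = 0*(6*(-5)) = 0*(-30) = 0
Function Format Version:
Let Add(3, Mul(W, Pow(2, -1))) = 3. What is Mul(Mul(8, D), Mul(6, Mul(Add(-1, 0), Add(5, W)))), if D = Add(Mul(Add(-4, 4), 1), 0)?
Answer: 0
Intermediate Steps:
W = 0 (W = Add(-6, Mul(2, 3)) = Add(-6, 6) = 0)
D = 0 (D = Add(Mul(0, 1), 0) = Add(0, 0) = 0)
Mul(Mul(8, D), Mul(6, Mul(Add(-1, 0), Add(5, W)))) = Mul(Mul(8, 0), Mul(6, Mul(Add(-1, 0), Add(5, 0)))) = Mul(0, Mul(6, Mul(-1, 5))) = Mul(0, Mul(6, -5)) = Mul(0, -30) = 0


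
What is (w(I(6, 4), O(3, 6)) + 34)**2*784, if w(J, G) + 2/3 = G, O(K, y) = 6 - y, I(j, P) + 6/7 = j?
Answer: 7840000/9 ≈ 8.7111e+5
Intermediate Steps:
I(j, P) = -6/7 + j
w(J, G) = -2/3 + G
(w(I(6, 4), O(3, 6)) + 34)**2*784 = ((-2/3 + (6 - 1*6)) + 34)**2*784 = ((-2/3 + (6 - 6)) + 34)**2*784 = ((-2/3 + 0) + 34)**2*784 = (-2/3 + 34)**2*784 = (100/3)**2*784 = (10000/9)*784 = 7840000/9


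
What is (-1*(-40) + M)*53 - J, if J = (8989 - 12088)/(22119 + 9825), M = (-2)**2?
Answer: 24832169/10648 ≈ 2332.1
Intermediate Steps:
M = 4
J = -1033/10648 (J = -3099/31944 = -3099*1/31944 = -1033/10648 ≈ -0.097013)
(-1*(-40) + M)*53 - J = (-1*(-40) + 4)*53 - 1*(-1033/10648) = (40 + 4)*53 + 1033/10648 = 44*53 + 1033/10648 = 2332 + 1033/10648 = 24832169/10648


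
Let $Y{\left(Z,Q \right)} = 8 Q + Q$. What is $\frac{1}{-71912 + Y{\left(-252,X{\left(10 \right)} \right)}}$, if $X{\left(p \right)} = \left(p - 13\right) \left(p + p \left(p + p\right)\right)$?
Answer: $- \frac{1}{77582} \approx -1.289 \cdot 10^{-5}$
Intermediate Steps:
$X{\left(p \right)} = \left(-13 + p\right) \left(p + 2 p^{2}\right)$ ($X{\left(p \right)} = \left(-13 + p\right) \left(p + p 2 p\right) = \left(-13 + p\right) \left(p + 2 p^{2}\right)$)
$Y{\left(Z,Q \right)} = 9 Q$
$\frac{1}{-71912 + Y{\left(-252,X{\left(10 \right)} \right)}} = \frac{1}{-71912 + 9 \cdot 10 \left(-13 - 250 + 2 \cdot 10^{2}\right)} = \frac{1}{-71912 + 9 \cdot 10 \left(-13 - 250 + 2 \cdot 100\right)} = \frac{1}{-71912 + 9 \cdot 10 \left(-13 - 250 + 200\right)} = \frac{1}{-71912 + 9 \cdot 10 \left(-63\right)} = \frac{1}{-71912 + 9 \left(-630\right)} = \frac{1}{-71912 - 5670} = \frac{1}{-77582} = - \frac{1}{77582}$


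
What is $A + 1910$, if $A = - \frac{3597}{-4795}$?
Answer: $\frac{9162047}{4795} \approx 1910.8$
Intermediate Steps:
$A = \frac{3597}{4795}$ ($A = \left(-3597\right) \left(- \frac{1}{4795}\right) = \frac{3597}{4795} \approx 0.75016$)
$A + 1910 = \frac{3597}{4795} + 1910 = \frac{9162047}{4795}$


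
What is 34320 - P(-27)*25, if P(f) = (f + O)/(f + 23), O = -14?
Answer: 136255/4 ≈ 34064.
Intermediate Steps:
P(f) = (-14 + f)/(23 + f) (P(f) = (f - 14)/(f + 23) = (-14 + f)/(23 + f))
34320 - P(-27)*25 = 34320 - (-14 - 27)/(23 - 27)*25 = 34320 - -41/(-4)*25 = 34320 - (-¼*(-41))*25 = 34320 - 41*25/4 = 34320 - 1*1025/4 = 34320 - 1025/4 = 136255/4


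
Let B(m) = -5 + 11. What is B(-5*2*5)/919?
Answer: 6/919 ≈ 0.0065288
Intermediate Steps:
B(m) = 6
B(-5*2*5)/919 = 6/919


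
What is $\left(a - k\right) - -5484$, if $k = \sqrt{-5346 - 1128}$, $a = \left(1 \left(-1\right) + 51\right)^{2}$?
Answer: $7984 - i \sqrt{6474} \approx 7984.0 - 80.461 i$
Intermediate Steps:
$a = 2500$ ($a = \left(-1 + 51\right)^{2} = 50^{2} = 2500$)
$k = i \sqrt{6474}$ ($k = \sqrt{-6474} = i \sqrt{6474} \approx 80.461 i$)
$\left(a - k\right) - -5484 = \left(2500 - i \sqrt{6474}\right) - -5484 = \left(2500 - i \sqrt{6474}\right) + 5484 = 7984 - i \sqrt{6474}$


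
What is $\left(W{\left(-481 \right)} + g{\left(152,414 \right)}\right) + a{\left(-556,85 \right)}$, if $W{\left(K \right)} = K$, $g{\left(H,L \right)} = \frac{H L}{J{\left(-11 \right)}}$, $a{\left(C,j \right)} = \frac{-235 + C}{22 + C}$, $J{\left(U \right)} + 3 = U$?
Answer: $- \frac{18594217}{3738} \approx -4974.4$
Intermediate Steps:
$J{\left(U \right)} = -3 + U$
$a{\left(C,j \right)} = \frac{-235 + C}{22 + C}$
$g{\left(H,L \right)} = - \frac{H L}{14}$ ($g{\left(H,L \right)} = \frac{H L}{-3 - 11} = \frac{H L}{-14} = H L \left(- \frac{1}{14}\right) = - \frac{H L}{14}$)
$\left(W{\left(-481 \right)} + g{\left(152,414 \right)}\right) + a{\left(-556,85 \right)} = \left(-481 - \frac{76}{7} \cdot 414\right) + \frac{-235 - 556}{22 - 556} = \left(-481 - \frac{31464}{7}\right) + \frac{1}{-534} \left(-791\right) = - \frac{34831}{7} - - \frac{791}{534} = - \frac{34831}{7} + \frac{791}{534} = - \frac{18594217}{3738}$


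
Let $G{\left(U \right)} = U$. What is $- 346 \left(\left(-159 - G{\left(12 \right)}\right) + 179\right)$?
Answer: $-2768$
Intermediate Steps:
$- 346 \left(\left(-159 - G{\left(12 \right)}\right) + 179\right) = - 346 \left(\left(-159 - 12\right) + 179\right) = - 346 \left(-171 + 179\right) = \left(-346\right) 8 = -2768$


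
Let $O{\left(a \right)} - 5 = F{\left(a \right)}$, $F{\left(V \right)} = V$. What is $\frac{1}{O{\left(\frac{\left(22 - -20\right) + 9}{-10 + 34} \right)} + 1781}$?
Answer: $\frac{8}{14305} \approx 0.00055925$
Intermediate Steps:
$O{\left(a \right)} = 5 + a$
$\frac{1}{O{\left(\frac{\left(22 - -20\right) + 9}{-10 + 34} \right)} + 1781} = \frac{1}{\left(5 + \frac{\left(22 - -20\right) + 9}{-10 + 34}\right) + 1781} = \frac{1}{\left(5 + \frac{\left(22 + 20\right) + 9}{24}\right) + 1781} = \frac{1}{\left(5 + \left(42 + 9\right) \frac{1}{24}\right) + 1781} = \frac{1}{\left(5 + 51 \cdot \frac{1}{24}\right) + 1781} = \frac{1}{\left(5 + \frac{17}{8}\right) + 1781} = \frac{1}{\frac{57}{8} + 1781} = \frac{1}{\frac{14305}{8}} = \frac{8}{14305}$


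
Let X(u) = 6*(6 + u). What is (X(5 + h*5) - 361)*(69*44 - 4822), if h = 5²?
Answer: -812630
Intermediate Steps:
h = 25
X(u) = 36 + 6*u
(X(5 + h*5) - 361)*(69*44 - 4822) = ((36 + 6*(5 + 25*5)) - 361)*(69*44 - 4822) = ((36 + 6*(5 + 125)) - 361)*(3036 - 4822) = ((36 + 6*130) - 361)*(-1786) = ((36 + 780) - 361)*(-1786) = (816 - 361)*(-1786) = 455*(-1786) = -812630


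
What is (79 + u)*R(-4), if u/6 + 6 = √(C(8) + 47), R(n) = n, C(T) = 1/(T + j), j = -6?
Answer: -172 - 12*√190 ≈ -337.41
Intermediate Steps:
C(T) = 1/(-6 + T) (C(T) = 1/(T - 6) = 1/(-6 + T))
u = -36 + 3*√190 (u = -36 + 6*√(1/(-6 + 8) + 47) = -36 + 6*√(1/2 + 47) = -36 + 6*√(½ + 47) = -36 + 6*√(95/2) = -36 + 6*(√190/2) = -36 + 3*√190 ≈ 5.3521)
(79 + u)*R(-4) = (79 + (-36 + 3*√190))*(-4) = (43 + 3*√190)*(-4) = -172 - 12*√190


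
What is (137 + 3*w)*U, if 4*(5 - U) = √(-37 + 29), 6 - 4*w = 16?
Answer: 1295/2 - 259*I*√2/4 ≈ 647.5 - 91.57*I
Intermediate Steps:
w = -5/2 (w = 3/2 - ¼*16 = 3/2 - 4 = -5/2 ≈ -2.5000)
U = 5 - I*√2/2 (U = 5 - √(-37 + 29)/4 = 5 - I*√2/2 ≈ 5.0 - 0.70711*I)
(137 + 3*w)*U = (137 + 3*(-5/2))*(5 - I*√2/2) = (137 - 15/2)*(5 - I*√2/2) = 259*(5 - I*√2/2)/2 = 1295/2 - 259*I*√2/4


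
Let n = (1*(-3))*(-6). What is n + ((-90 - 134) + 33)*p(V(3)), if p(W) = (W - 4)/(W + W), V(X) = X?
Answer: 299/6 ≈ 49.833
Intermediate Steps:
p(W) = (-4 + W)/(2*W) (p(W) = (-4 + W)/((2*W)) = (-4 + W)*(1/(2*W)) = (-4 + W)/(2*W))
n = 18 (n = -3*(-6) = 18)
n + ((-90 - 134) + 33)*p(V(3)) = 18 + ((-90 - 134) + 33)*((½)*(-4 + 3)/3) = 18 + (-224 + 33)*((½)*(⅓)*(-1)) = 18 - 191*(-⅙) = 18 + 191/6 = 299/6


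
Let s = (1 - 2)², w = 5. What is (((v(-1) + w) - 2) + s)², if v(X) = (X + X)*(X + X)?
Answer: 64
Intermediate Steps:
v(X) = 4*X² (v(X) = (2*X)*(2*X) = 4*X²)
s = 1 (s = (-1)² = 1)
(((v(-1) + w) - 2) + s)² = (((4*(-1)² + 5) - 2) + 1)² = (((4*1 + 5) - 2) + 1)² = (((4 + 5) - 2) + 1)² = ((9 - 2) + 1)² = (7 + 1)² = 8² = 64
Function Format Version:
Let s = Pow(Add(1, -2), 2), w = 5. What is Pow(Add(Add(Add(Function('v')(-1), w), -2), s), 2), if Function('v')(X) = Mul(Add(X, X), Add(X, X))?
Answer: 64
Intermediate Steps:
Function('v')(X) = Mul(4, Pow(X, 2)) (Function('v')(X) = Mul(Mul(2, X), Mul(2, X)) = Mul(4, Pow(X, 2)))
s = 1 (s = Pow(-1, 2) = 1)
Pow(Add(Add(Add(Function('v')(-1), w), -2), s), 2) = Pow(Add(Add(Add(Mul(4, Pow(-1, 2)), 5), -2), 1), 2) = Pow(Add(Add(Add(Mul(4, 1), 5), -2), 1), 2) = Pow(Add(Add(Add(4, 5), -2), 1), 2) = Pow(Add(Add(9, -2), 1), 2) = Pow(Add(7, 1), 2) = Pow(8, 2) = 64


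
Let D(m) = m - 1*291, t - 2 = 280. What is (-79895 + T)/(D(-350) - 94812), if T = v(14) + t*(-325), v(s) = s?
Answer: 171531/95453 ≈ 1.7970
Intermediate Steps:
t = 282 (t = 2 + 280 = 282)
D(m) = -291 + m (D(m) = m - 291 = -291 + m)
T = -91636 (T = 14 + 282*(-325) = 14 - 91650 = -91636)
(-79895 + T)/(D(-350) - 94812) = (-79895 - 91636)/((-291 - 350) - 94812) = -171531/(-641 - 94812) = -171531/(-95453) = -171531*(-1/95453) = 171531/95453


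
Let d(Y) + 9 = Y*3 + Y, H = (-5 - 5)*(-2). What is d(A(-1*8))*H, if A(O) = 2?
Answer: -20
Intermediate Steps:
H = 20 (H = -10*(-2) = 20)
d(Y) = -9 + 4*Y (d(Y) = -9 + (Y*3 + Y) = -9 + (3*Y + Y) = -9 + 4*Y)
d(A(-1*8))*H = (-9 + 4*2)*20 = (-9 + 8)*20 = -1*20 = -20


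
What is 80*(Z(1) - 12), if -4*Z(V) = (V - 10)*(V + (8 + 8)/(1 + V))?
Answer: 660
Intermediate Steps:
Z(V) = -(-10 + V)*(V + 16/(1 + V))/4 (Z(V) = -(V - 10)*(V + (8 + 8)/(1 + V))/4 = -(-10 + V)*(V + 16/(1 + V))/4)
80*(Z(1) - 12) = 80*((160 - 1*1³ - 6*1 + 9*1²)/(4*(1 + 1)) - 12) = 80*((¼)*(160 - 1*1 - 6 + 9*1)/2 - 12) = 80*((¼)*(½)*(160 - 1 - 6 + 9) - 12) = 80*((¼)*(½)*162 - 12) = 80*(81/4 - 12) = 80*(33/4) = 660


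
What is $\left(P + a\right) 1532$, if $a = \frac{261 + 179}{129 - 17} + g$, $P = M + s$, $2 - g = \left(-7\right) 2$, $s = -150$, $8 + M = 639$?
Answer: $\frac{5371958}{7} \approx 7.6742 \cdot 10^{5}$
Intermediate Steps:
$M = 631$ ($M = -8 + 639 = 631$)
$g = 16$ ($g = 2 - \left(-7\right) 2 = 2 - -14 = 2 + 14 = 16$)
$P = 481$ ($P = 631 - 150 = 481$)
$a = \frac{279}{14}$ ($a = \frac{261 + 179}{129 - 17} + 16 = \frac{440}{112} + 16 = 440 \cdot \frac{1}{112} + 16 = \frac{55}{14} + 16 = \frac{279}{14} \approx 19.929$)
$\left(P + a\right) 1532 = \left(481 + \frac{279}{14}\right) 1532 = \frac{7013}{14} \cdot 1532 = \frac{5371958}{7}$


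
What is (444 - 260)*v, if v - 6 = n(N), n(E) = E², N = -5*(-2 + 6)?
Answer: 74704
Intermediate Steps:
N = -20 (N = -5*4 = -20)
v = 406 (v = 6 + (-20)² = 6 + 400 = 406)
(444 - 260)*v = (444 - 260)*406 = 184*406 = 74704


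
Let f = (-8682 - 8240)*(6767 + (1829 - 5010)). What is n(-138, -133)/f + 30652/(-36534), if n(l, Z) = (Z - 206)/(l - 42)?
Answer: -6200112277299/7389889519760 ≈ -0.83900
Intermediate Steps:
f = -60682292 (f = -16922*(6767 - 3181) = -16922*3586 = -60682292)
n(l, Z) = (-206 + Z)/(-42 + l)
n(-138, -133)/f + 30652/(-36534) = ((-206 - 133)/(-42 - 138))/(-60682292) + 30652/(-36534) = (-339/(-180))*(-1/60682292) + 30652*(-1/36534) = -1/180*(-339)*(-1/60682292) - 15326/18267 = (113/60)*(-1/60682292) - 15326/18267 = -113/3640937520 - 15326/18267 = -6200112277299/7389889519760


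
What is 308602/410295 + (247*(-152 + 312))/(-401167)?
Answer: 8275852318/12661293405 ≈ 0.65363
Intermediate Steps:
308602/410295 + (247*(-152 + 312))/(-401167) = 308602*(1/410295) + (247*160)*(-1/401167) = 308602/410295 + 39520*(-1/401167) = 308602/410295 - 3040/30859 = 8275852318/12661293405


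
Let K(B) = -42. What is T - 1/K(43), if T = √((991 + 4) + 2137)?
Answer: 1/42 + 6*√87 ≈ 55.988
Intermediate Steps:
T = 6*√87 (T = √(995 + 2137) = √3132 = 6*√87 ≈ 55.964)
T - 1/K(43) = 6*√87 - 1/(-42) = 6*√87 - 1*(-1/42) = 6*√87 + 1/42 = 1/42 + 6*√87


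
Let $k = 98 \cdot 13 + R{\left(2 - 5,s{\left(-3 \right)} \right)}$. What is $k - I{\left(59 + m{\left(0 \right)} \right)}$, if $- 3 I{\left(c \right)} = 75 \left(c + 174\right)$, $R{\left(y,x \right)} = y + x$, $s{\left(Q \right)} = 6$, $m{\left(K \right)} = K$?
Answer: $7102$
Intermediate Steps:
$R{\left(y,x \right)} = x + y$
$I{\left(c \right)} = -4350 - 25 c$ ($I{\left(c \right)} = - \frac{75 \left(c + 174\right)}{3} = - \frac{75 \left(174 + c\right)}{3} = - \frac{13050 + 75 c}{3} = -4350 - 25 c$)
$k = 1277$ ($k = 98 \cdot 13 + \left(6 + \left(2 - 5\right)\right) = 1274 + \left(6 - 3\right) = 1274 + 3 = 1277$)
$k - I{\left(59 + m{\left(0 \right)} \right)} = 1277 - \left(-4350 - 25 \left(59 + 0\right)\right) = 1277 - \left(-4350 - 1475\right) = 1277 - -5825 = 1277 + 5825 = 7102$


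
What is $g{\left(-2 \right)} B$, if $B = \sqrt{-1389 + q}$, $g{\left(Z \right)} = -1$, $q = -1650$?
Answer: $- i \sqrt{3039} \approx - 55.127 i$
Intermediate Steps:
$B = i \sqrt{3039}$ ($B = \sqrt{-1389 - 1650} = \sqrt{-3039} = i \sqrt{3039} \approx 55.127 i$)
$g{\left(-2 \right)} B = - i \sqrt{3039}$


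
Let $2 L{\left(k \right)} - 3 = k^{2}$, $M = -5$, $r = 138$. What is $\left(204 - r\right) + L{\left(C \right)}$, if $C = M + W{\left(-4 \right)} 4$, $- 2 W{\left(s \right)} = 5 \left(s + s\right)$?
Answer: $2880$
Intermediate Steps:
$W{\left(s \right)} = - 5 s$ ($W{\left(s \right)} = - \frac{5 \left(s + s\right)}{2} = - \frac{5 \cdot 2 s}{2} = - \frac{10 s}{2} = - 5 s$)
$C = 75$ ($C = -5 + \left(-5\right) \left(-4\right) 4 = -5 + 20 \cdot 4 = -5 + 80 = 75$)
$L{\left(k \right)} = \frac{3}{2} + \frac{k^{2}}{2}$
$\left(204 - r\right) + L{\left(C \right)} = \left(204 - 138\right) + \left(\frac{3}{2} + \frac{75^{2}}{2}\right) = \left(204 - 138\right) + \left(\frac{3}{2} + \frac{1}{2} \cdot 5625\right) = 66 + \left(\frac{3}{2} + \frac{5625}{2}\right) = 66 + 2814 = 2880$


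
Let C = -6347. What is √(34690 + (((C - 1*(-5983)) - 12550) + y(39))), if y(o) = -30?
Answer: √21746 ≈ 147.47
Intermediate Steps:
√(34690 + (((C - 1*(-5983)) - 12550) + y(39))) = √(34690 + (((-6347 - 1*(-5983)) - 12550) - 30)) = √(34690 + (((-6347 + 5983) - 12550) - 30)) = √(34690 + ((-364 - 12550) - 30)) = √(34690 + (-12914 - 30)) = √(34690 - 12944) = √21746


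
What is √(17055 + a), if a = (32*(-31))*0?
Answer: 3*√1895 ≈ 130.59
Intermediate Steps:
a = 0 (a = -992*0 = 0)
√(17055 + a) = √(17055 + 0) = √17055 = 3*√1895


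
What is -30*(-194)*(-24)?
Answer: -139680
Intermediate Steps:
-30*(-194)*(-24) = 5820*(-24) = -139680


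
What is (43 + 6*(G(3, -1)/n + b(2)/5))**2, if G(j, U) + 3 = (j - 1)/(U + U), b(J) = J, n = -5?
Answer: 63001/25 ≈ 2520.0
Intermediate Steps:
G(j, U) = -3 + (-1 + j)/(2*U) (G(j, U) = -3 + (j - 1)/(U + U) = -3 + (-1 + j)/((2*U)) = -3 + (-1 + j)*(1/(2*U)) = -3 + (-1 + j)/(2*U))
(43 + 6*(G(3, -1)/n + b(2)/5))**2 = (43 + 6*(((1/2)*(-1 + 3 - 6*(-1))/(-1))/(-5) + 2/5))**2 = (43 + 6*(((1/2)*(-1)*(-1 + 3 + 6))*(-1/5) + 2*(1/5)))**2 = (43 + 6*(((1/2)*(-1)*8)*(-1/5) + 2/5))**2 = (43 + 6*(-4*(-1/5) + 2/5))**2 = (43 + 6*(4/5 + 2/5))**2 = (43 + 6*(6/5))**2 = (43 + 36/5)**2 = (251/5)**2 = 63001/25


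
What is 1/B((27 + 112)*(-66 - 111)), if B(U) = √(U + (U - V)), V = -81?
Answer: -I*√1965/9825 ≈ -0.0045118*I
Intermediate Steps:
B(U) = √(81 + 2*U) (B(U) = √(U + (U - 1*(-81))) = √(U + (U + 81)) = √(U + (81 + U)) = √(81 + 2*U))
1/B((27 + 112)*(-66 - 111)) = 1/(√(81 + 2*((27 + 112)*(-66 - 111)))) = 1/(√(81 + 2*(139*(-177)))) = 1/(√(81 + 2*(-24603))) = 1/(√(81 - 49206)) = 1/(√(-49125)) = 1/(5*I*√1965) = -I*√1965/9825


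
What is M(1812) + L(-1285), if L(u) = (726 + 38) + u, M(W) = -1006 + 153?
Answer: -1374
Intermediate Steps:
M(W) = -853
L(u) = 764 + u
M(1812) + L(-1285) = -853 + (764 - 1285) = -853 - 521 = -1374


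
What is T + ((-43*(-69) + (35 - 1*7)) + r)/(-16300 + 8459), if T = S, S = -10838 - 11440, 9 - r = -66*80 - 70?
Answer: -174690152/7841 ≈ -22279.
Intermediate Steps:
r = 5359 (r = 9 - (-66*80 - 70) = 9 - (-5280 - 70) = 9 - 1*(-5350) = 9 + 5350 = 5359)
S = -22278
T = -22278
T + ((-43*(-69) + (35 - 1*7)) + r)/(-16300 + 8459) = -22278 + ((-43*(-69) + (35 - 1*7)) + 5359)/(-16300 + 8459) = -22278 + ((2967 + (35 - 7)) + 5359)/(-7841) = -22278 + ((2967 + 28) + 5359)*(-1/7841) = -22278 + (2995 + 5359)*(-1/7841) = -22278 + 8354*(-1/7841) = -22278 - 8354/7841 = -174690152/7841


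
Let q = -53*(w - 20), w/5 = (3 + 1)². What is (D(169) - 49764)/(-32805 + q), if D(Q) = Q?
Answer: 9919/7197 ≈ 1.3782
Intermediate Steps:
w = 80 (w = 5*(3 + 1)² = 5*4² = 5*16 = 80)
q = -3180 (q = -53*(80 - 20) = -53*60 = -3180)
(D(169) - 49764)/(-32805 + q) = (169 - 49764)/(-32805 - 3180) = -49595/(-35985) = -49595*(-1/35985) = 9919/7197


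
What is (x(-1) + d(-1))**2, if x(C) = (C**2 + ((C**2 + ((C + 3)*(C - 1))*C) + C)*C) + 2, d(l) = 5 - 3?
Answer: 1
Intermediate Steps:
d(l) = 2
x(C) = 2 + C**2 + C*(C + C**2 + C*(-1 + C)*(3 + C)) (x(C) = (C**2 + ((C**2 + ((3 + C)*(-1 + C))*C) + C)*C) + 2 = (C**2 + ((C**2 + ((-1 + C)*(3 + C))*C) + C)*C) + 2 = (C**2 + ((C**2 + C*(-1 + C)*(3 + C)) + C)*C) + 2 = (C**2 + (C + C**2 + C*(-1 + C)*(3 + C))*C) + 2 = (C**2 + C*(C + C**2 + C*(-1 + C)*(3 + C))) + 2 = 2 + C**2 + C*(C + C**2 + C*(-1 + C)*(3 + C)))
(x(-1) + d(-1))**2 = ((2 + (-1)**4 - 1*(-1)**2 + 3*(-1)**3) + 2)**2 = ((2 + 1 - 1*1 + 3*(-1)) + 2)**2 = ((2 + 1 - 1 - 3) + 2)**2 = (-1 + 2)**2 = 1**2 = 1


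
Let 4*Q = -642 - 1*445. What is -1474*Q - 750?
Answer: 799619/2 ≈ 3.9981e+5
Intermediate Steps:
Q = -1087/4 (Q = (-642 - 1*445)/4 = (-642 - 445)/4 = (1/4)*(-1087) = -1087/4 ≈ -271.75)
-1474*Q - 750 = -1474*(-1087/4) - 750 = 801119/2 - 750 = 799619/2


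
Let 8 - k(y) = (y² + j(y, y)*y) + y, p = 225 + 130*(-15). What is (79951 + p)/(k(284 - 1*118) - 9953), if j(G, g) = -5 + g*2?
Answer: -78226/91949 ≈ -0.85075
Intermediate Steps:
j(G, g) = -5 + 2*g
p = -1725 (p = 225 - 1950 = -1725)
k(y) = 8 - y - y² - y*(-5 + 2*y) (k(y) = 8 - ((y² + (-5 + 2*y)*y) + y) = 8 - ((y² + y*(-5 + 2*y)) + y) = 8 - (y + y² + y*(-5 + 2*y)) = 8 + (-y - y² - y*(-5 + 2*y)) = 8 - y - y² - y*(-5 + 2*y))
(79951 + p)/(k(284 - 1*118) - 9953) = (79951 - 1725)/((8 - 3*(284 - 1*118)² + 4*(284 - 1*118)) - 9953) = 78226/((8 - 3*(284 - 118)² + 4*(284 - 118)) - 9953) = 78226/((8 - 3*166² + 4*166) - 9953) = 78226/((8 - 3*27556 + 664) - 9953) = 78226/((8 - 82668 + 664) - 9953) = 78226/(-81996 - 9953) = 78226/(-91949) = 78226*(-1/91949) = -78226/91949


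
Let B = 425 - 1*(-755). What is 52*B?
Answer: 61360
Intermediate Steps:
B = 1180 (B = 425 + 755 = 1180)
52*B = 52*1180 = 61360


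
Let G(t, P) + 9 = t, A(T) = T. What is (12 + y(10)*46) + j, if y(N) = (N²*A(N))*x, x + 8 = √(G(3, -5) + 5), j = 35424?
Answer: -332564 + 46000*I ≈ -3.3256e+5 + 46000.0*I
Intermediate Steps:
G(t, P) = -9 + t
x = -8 + I (x = -8 + √((-9 + 3) + 5) = -8 + √(-6 + 5) = -8 + √(-1) = -8 + I ≈ -8.0 + 1.0*I)
y(N) = N³*(-8 + I) (y(N) = (N²*N)*(-8 + I) = N³*(-8 + I))
(12 + y(10)*46) + j = (12 + (10³*(-8 + I))*46) + 35424 = (12 + (1000*(-8 + I))*46) + 35424 = (12 + (-8000 + 1000*I)*46) + 35424 = (12 + (-368000 + 46000*I)) + 35424 = (-367988 + 46000*I) + 35424 = -332564 + 46000*I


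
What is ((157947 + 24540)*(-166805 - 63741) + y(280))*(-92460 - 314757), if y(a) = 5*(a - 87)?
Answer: 17132289850744329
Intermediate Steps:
y(a) = -435 + 5*a (y(a) = 5*(-87 + a) = -435 + 5*a)
((157947 + 24540)*(-166805 - 63741) + y(280))*(-92460 - 314757) = ((157947 + 24540)*(-166805 - 63741) + (-435 + 5*280))*(-92460 - 314757) = (182487*(-230546) + (-435 + 1400))*(-407217) = (-42071647902 + 965)*(-407217) = -42071646937*(-407217) = 17132289850744329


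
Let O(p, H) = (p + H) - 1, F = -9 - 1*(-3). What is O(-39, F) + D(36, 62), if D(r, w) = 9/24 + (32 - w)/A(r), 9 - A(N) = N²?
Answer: -156505/3432 ≈ -45.602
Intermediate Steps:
A(N) = 9 - N²
D(r, w) = 3/8 + (32 - w)/(9 - r²) (D(r, w) = 9/24 + (32 - w)/(9 - r²) = 9*(1/24) + (32 - w)/(9 - r²) = 3/8 + (32 - w)/(9 - r²))
F = -6 (F = -9 + 3 = -6)
O(p, H) = -1 + H + p (O(p, H) = (H + p) - 1 = -1 + H + p)
O(-39, F) + D(36, 62) = (-1 - 6 - 39) + (-283 + 3*36² + 8*62)/(8*(-9 + 36²)) = -46 + (-283 + 3*1296 + 496)/(8*(-9 + 1296)) = -46 + (⅛)*(-283 + 3888 + 496)/1287 = -46 + (⅛)*(1/1287)*4101 = -46 + 1367/3432 = -156505/3432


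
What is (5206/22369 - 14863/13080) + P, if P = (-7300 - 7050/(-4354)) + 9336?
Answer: 1297308119828281/636960854040 ≈ 2036.7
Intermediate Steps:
P = 4435897/2177 (P = (-7300 - 7050*(-1/4354)) + 9336 = (-7300 + 3525/2177) + 9336 = -15888575/2177 + 9336 = 4435897/2177 ≈ 2037.6)
(5206/22369 - 14863/13080) + P = (5206/22369 - 14863/13080) + 4435897/2177 = -264375967/292586520 + 4435897/2177 = 1297308119828281/636960854040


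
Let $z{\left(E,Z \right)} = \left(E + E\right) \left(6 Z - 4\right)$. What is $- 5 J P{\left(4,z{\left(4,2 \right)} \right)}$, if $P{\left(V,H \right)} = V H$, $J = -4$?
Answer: $5120$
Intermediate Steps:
$z{\left(E,Z \right)} = 2 E \left(-4 + 6 Z\right)$
$P{\left(V,H \right)} = H V$
$- 5 J P{\left(4,z{\left(4,2 \right)} \right)} = \left(-5\right) \left(-4\right) 4 \cdot 4 \left(-2 + 3 \cdot 2\right) 4 = 20 \cdot 4 \cdot 4 \left(-2 + 6\right) 4 = 20 \cdot 4 \cdot 4 \cdot 4 \cdot 4 = 20 \cdot 64 \cdot 4 = 20 \cdot 256 = 5120$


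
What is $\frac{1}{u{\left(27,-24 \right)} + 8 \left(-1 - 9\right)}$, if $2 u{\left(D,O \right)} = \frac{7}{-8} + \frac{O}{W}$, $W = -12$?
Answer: $- \frac{16}{1271} \approx -0.012589$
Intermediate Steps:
$u{\left(D,O \right)} = - \frac{7}{16} - \frac{O}{24}$ ($u{\left(D,O \right)} = \frac{\frac{7}{-8} + \frac{O}{-12}}{2} = \frac{7 \left(- \frac{1}{8}\right) + O \left(- \frac{1}{12}\right)}{2} = \frac{- \frac{7}{8} - \frac{O}{12}}{2} = - \frac{7}{16} - \frac{O}{24}$)
$\frac{1}{u{\left(27,-24 \right)} + 8 \left(-1 - 9\right)} = \frac{1}{\left(- \frac{7}{16} - -1\right) + 8 \left(-1 - 9\right)} = \frac{1}{\left(- \frac{7}{16} + 1\right) + 8 \left(-10\right)} = \frac{1}{\frac{9}{16} - 80} = \frac{1}{- \frac{1271}{16}} = - \frac{16}{1271}$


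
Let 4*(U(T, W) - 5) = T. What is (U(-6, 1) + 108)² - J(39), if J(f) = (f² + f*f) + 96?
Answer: 37177/4 ≈ 9294.3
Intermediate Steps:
U(T, W) = 5 + T/4
J(f) = 96 + 2*f² (J(f) = (f² + f²) + 96 = 2*f² + 96 = 96 + 2*f²)
(U(-6, 1) + 108)² - J(39) = ((5 + (¼)*(-6)) + 108)² - (96 + 2*39²) = ((5 - 3/2) + 108)² - (96 + 2*1521) = (7/2 + 108)² - (96 + 3042) = (223/2)² - 1*3138 = 49729/4 - 3138 = 37177/4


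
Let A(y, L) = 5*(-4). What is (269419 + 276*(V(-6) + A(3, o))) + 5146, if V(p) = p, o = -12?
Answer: 267389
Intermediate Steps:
A(y, L) = -20
(269419 + 276*(V(-6) + A(3, o))) + 5146 = (269419 + 276*(-6 - 20)) + 5146 = (269419 + 276*(-26)) + 5146 = (269419 - 7176) + 5146 = 262243 + 5146 = 267389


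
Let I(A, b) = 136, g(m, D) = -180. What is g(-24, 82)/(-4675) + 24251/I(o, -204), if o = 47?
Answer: 1334093/7480 ≈ 178.35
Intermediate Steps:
g(-24, 82)/(-4675) + 24251/I(o, -204) = -180/(-4675) + 24251/136 = -180*(-1/4675) + 24251*(1/136) = 36/935 + 24251/136 = 1334093/7480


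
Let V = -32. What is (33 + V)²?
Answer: 1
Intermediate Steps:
(33 + V)² = (33 - 32)² = 1² = 1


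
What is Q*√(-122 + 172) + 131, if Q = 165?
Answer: 131 + 825*√2 ≈ 1297.7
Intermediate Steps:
Q*√(-122 + 172) + 131 = 165*√(-122 + 172) + 131 = 165*√50 + 131 = 165*(5*√2) + 131 = 825*√2 + 131 = 131 + 825*√2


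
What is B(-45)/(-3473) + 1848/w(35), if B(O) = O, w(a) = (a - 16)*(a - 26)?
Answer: 2141933/197961 ≈ 10.820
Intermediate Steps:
w(a) = (-26 + a)*(-16 + a) (w(a) = (-16 + a)*(-26 + a) = (-26 + a)*(-16 + a))
B(-45)/(-3473) + 1848/w(35) = -45/(-3473) + 1848/(416 + 35**2 - 42*35) = -45*(-1/3473) + 1848/(416 + 1225 - 1470) = 45/3473 + 1848/171 = 45/3473 + 1848*(1/171) = 45/3473 + 616/57 = 2141933/197961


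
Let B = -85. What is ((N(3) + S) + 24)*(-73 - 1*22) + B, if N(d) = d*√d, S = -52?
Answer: 2575 - 285*√3 ≈ 2081.4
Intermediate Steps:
N(d) = d^(3/2)
((N(3) + S) + 24)*(-73 - 1*22) + B = ((3^(3/2) - 52) + 24)*(-73 - 1*22) - 85 = ((3*√3 - 52) + 24)*(-73 - 22) - 85 = ((-52 + 3*√3) + 24)*(-95) - 85 = (-28 + 3*√3)*(-95) - 85 = (2660 - 285*√3) - 85 = 2575 - 285*√3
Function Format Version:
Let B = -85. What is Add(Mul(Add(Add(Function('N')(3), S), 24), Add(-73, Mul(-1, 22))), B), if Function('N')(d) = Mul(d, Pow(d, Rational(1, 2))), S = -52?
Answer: Add(2575, Mul(-285, Pow(3, Rational(1, 2)))) ≈ 2081.4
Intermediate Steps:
Function('N')(d) = Pow(d, Rational(3, 2))
Add(Mul(Add(Add(Function('N')(3), S), 24), Add(-73, Mul(-1, 22))), B) = Add(Mul(Add(Add(Pow(3, Rational(3, 2)), -52), 24), Add(-73, Mul(-1, 22))), -85) = Add(Mul(Add(Add(Mul(3, Pow(3, Rational(1, 2))), -52), 24), Add(-73, -22)), -85) = Add(Mul(Add(Add(-52, Mul(3, Pow(3, Rational(1, 2)))), 24), -95), -85) = Add(Mul(Add(-28, Mul(3, Pow(3, Rational(1, 2)))), -95), -85) = Add(Add(2660, Mul(-285, Pow(3, Rational(1, 2)))), -85) = Add(2575, Mul(-285, Pow(3, Rational(1, 2))))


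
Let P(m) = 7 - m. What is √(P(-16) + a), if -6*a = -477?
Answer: √410/2 ≈ 10.124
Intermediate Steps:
a = 159/2 (a = -⅙*(-477) = 159/2 ≈ 79.500)
√(P(-16) + a) = √((7 - 1*(-16)) + 159/2) = √((7 + 16) + 159/2) = √(23 + 159/2) = √(205/2) = √410/2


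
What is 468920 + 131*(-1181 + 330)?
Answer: 357439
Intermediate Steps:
468920 + 131*(-1181 + 330) = 468920 + 131*(-851) = 468920 - 111481 = 357439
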